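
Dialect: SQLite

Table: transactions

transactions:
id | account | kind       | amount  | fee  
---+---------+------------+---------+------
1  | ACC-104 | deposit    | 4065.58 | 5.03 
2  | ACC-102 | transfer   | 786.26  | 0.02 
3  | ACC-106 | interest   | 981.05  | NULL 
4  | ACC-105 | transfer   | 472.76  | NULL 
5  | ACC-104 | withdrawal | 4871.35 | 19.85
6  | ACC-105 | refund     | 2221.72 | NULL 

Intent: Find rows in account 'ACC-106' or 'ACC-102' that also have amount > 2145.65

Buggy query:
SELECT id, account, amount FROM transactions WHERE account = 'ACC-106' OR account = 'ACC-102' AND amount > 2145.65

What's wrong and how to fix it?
Bug: Without parentheses, AND is evaluated before OR, so the amount filter only applies to the 'ACC-102' branch

Fix: Add parentheses around the OR so the AND applies to both alternatives

Corrected query:
SELECT id, account, amount FROM transactions WHERE (account = 'ACC-106' OR account = 'ACC-102') AND amount > 2145.65

Result:
(no rows)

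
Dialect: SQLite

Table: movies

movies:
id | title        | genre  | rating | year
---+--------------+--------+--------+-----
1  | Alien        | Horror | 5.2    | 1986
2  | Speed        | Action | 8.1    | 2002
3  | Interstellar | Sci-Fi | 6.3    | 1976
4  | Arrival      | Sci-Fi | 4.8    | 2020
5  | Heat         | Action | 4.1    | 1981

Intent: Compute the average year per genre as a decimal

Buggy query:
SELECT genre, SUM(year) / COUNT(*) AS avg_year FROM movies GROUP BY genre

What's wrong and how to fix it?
Bug: SUM(year) and COUNT(*) are both integers; the division truncates the fractional part

Fix: Cast one side to REAL so the division keeps the fractional part

Corrected query:
SELECT genre, SUM(year) * 1.0 / COUNT(*) AS avg_year FROM movies GROUP BY genre

Result:
genre  | avg_year
-------+---------
Action | 1991.5  
Horror | 1986    
Sci-Fi | 1998    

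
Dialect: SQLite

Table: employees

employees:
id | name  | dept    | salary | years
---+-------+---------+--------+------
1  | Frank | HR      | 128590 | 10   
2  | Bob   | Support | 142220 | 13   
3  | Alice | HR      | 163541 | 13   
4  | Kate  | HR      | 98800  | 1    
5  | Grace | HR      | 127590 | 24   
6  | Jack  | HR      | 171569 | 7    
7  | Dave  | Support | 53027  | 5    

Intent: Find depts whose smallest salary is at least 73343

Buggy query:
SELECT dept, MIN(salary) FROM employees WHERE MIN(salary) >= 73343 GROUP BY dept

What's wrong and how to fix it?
Bug: MIN() in WHERE is a misuse of aggregate

Fix: Replace WHERE with HAVING after the GROUP BY

Corrected query:
SELECT dept, MIN(salary) FROM employees GROUP BY dept HAVING MIN(salary) >= 73343

Result:
dept | MIN(salary)
-----+------------
HR   | 98800      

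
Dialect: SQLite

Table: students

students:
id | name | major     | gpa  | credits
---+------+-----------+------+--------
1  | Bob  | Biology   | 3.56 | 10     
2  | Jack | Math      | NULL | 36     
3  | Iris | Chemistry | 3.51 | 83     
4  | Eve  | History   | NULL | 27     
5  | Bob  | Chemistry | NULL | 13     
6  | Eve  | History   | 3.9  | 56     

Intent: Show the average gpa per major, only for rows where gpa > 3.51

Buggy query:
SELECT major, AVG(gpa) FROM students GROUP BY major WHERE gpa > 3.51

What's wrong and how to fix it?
Bug: WHERE cannot follow GROUP BY

Fix: Move the WHERE clause before GROUP BY

Corrected query:
SELECT major, AVG(gpa) FROM students WHERE gpa > 3.51 GROUP BY major

Result:
major   | AVG(gpa)
--------+---------
Biology | 3.56    
History | 3.9     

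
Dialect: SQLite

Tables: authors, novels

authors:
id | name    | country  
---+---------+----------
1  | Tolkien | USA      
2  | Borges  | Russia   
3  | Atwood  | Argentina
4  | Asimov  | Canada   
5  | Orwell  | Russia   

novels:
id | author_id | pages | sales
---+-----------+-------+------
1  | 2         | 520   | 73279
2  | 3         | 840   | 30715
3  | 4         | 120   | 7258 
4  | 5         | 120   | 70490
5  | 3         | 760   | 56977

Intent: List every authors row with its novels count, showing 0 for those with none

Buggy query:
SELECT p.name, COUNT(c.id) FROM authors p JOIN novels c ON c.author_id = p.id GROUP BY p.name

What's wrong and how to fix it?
Bug: INNER JOIN drops authors rows that have no matching novels rows

Fix: Use LEFT JOIN so parents without children still appear (COUNT(c.id) gives 0)

Corrected query:
SELECT p.name, COUNT(c.id) FROM authors p LEFT JOIN novels c ON c.author_id = p.id GROUP BY p.name

Result:
name    | COUNT(c.id)
--------+------------
Asimov  | 1          
Atwood  | 2          
Borges  | 1          
Orwell  | 1          
Tolkien | 0          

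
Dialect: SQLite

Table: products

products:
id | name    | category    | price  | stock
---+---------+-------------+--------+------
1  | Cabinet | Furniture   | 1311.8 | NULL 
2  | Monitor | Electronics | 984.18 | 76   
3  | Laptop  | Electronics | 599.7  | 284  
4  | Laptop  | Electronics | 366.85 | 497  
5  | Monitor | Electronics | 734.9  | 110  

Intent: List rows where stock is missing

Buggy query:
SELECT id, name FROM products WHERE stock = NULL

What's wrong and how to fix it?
Bug: Comparing to NULL with '=' never matches; NULL = NULL is unknown, not true

Fix: Replace '= NULL' with 'IS NULL'

Corrected query:
SELECT id, name FROM products WHERE stock IS NULL

Result:
id | name   
---+--------
1  | Cabinet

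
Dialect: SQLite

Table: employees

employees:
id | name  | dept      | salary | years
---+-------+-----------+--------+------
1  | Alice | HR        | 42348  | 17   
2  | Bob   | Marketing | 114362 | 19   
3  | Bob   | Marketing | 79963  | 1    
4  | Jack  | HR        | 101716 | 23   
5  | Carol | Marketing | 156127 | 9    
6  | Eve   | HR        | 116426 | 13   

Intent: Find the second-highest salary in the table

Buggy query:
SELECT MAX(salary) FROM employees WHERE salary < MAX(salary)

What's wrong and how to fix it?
Bug: MAX(salary) on the right of the comparison is an aggregate-in-WHERE error

Fix: Compute the overall MAX in a subquery, then take MAX of rows below it

Corrected query:
SELECT MAX(salary) FROM employees WHERE salary < (SELECT MAX(salary) FROM employees)

Result:
MAX(salary)
-----------
116426     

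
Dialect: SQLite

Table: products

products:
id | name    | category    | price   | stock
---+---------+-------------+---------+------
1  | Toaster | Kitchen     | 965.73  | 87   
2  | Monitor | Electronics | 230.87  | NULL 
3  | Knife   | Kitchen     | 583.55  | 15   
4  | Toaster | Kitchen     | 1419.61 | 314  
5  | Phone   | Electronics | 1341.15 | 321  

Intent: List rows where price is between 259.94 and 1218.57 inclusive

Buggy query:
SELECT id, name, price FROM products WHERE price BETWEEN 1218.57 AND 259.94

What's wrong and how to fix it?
Bug: BETWEEN expects the lower bound first; with 1218.57 AND 259.94 the range is empty

Fix: Write BETWEEN 259.94 AND 1218.57

Corrected query:
SELECT id, name, price FROM products WHERE price BETWEEN 259.94 AND 1218.57

Result:
id | name    | price 
---+---------+-------
1  | Toaster | 965.73
3  | Knife   | 583.55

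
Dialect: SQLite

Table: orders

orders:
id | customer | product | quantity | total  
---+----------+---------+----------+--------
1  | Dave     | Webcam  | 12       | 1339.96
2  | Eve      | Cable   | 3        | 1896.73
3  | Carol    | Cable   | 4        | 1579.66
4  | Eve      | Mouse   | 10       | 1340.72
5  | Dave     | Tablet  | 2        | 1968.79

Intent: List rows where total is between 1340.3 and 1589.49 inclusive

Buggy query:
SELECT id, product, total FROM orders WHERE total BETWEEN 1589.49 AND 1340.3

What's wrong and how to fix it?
Bug: BETWEEN expects the lower bound first; with 1589.49 AND 1340.3 the range is empty

Fix: Swap the bounds so the smaller value comes first

Corrected query:
SELECT id, product, total FROM orders WHERE total BETWEEN 1340.3 AND 1589.49

Result:
id | product | total  
---+---------+--------
3  | Cable   | 1579.66
4  | Mouse   | 1340.72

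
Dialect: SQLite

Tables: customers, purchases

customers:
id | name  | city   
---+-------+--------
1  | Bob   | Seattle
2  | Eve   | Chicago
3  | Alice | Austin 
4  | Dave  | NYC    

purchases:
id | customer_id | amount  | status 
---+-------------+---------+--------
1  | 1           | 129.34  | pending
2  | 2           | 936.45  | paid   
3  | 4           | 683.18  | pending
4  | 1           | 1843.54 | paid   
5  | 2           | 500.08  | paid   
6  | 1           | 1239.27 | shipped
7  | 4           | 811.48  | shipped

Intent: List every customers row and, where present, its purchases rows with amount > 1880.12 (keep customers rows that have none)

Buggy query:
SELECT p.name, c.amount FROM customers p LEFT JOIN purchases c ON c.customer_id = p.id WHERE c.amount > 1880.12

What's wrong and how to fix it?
Bug: Filtering c.amount in WHERE discards the NULL rows produced by LEFT JOIN, turning it into an inner join

Fix: Put 'c.amount > 1880.12' in the JOIN's ON clause instead of WHERE

Corrected query:
SELECT p.name, c.amount FROM customers p LEFT JOIN purchases c ON c.customer_id = p.id AND c.amount > 1880.12

Result:
name  | amount
------+-------
Bob   | NULL  
Eve   | NULL  
Alice | NULL  
Dave  | NULL  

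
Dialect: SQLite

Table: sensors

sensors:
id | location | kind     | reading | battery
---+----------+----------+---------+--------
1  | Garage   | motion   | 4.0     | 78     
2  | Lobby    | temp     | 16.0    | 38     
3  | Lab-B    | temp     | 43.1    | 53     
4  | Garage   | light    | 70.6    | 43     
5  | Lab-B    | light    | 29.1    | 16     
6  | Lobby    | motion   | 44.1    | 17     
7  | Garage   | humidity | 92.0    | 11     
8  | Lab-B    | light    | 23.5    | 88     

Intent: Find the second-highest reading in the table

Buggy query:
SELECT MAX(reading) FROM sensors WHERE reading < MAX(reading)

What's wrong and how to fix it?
Bug: The inner MAX is an aggregate inside WHERE, which is not allowed

Fix: Put the inner MAX in a scalar subquery

Corrected query:
SELECT MAX(reading) FROM sensors WHERE reading < (SELECT MAX(reading) FROM sensors)

Result:
MAX(reading)
------------
70.6        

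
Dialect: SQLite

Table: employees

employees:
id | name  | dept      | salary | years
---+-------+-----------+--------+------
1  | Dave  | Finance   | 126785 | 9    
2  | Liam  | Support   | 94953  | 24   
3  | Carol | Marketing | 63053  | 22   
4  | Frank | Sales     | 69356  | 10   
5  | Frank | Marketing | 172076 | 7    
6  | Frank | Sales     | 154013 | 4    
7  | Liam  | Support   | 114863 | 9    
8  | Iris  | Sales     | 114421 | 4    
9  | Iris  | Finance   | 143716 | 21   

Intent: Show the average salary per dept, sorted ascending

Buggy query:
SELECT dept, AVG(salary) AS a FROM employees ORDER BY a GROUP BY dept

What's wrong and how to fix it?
Bug: GROUP BY must precede ORDER BY

Fix: Move ORDER BY to the end, after GROUP BY

Corrected query:
SELECT dept, AVG(salary) AS a FROM employees GROUP BY dept ORDER BY a

Result:
dept      | a            
----------+--------------
Support   | 104908       
Sales     | 112596.666667
Marketing | 117564.5     
Finance   | 135250.5     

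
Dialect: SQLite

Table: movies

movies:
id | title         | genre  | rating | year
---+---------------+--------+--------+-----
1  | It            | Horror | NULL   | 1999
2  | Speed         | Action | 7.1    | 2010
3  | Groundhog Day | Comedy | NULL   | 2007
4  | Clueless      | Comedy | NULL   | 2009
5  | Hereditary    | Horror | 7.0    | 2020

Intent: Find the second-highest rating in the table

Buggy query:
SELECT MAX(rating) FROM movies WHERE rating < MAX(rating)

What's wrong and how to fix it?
Bug: MAX(rating) on the right of the comparison is an aggregate-in-WHERE error

Fix: Compute the overall MAX in a subquery, then take MAX of rows below it

Corrected query:
SELECT MAX(rating) FROM movies WHERE rating < (SELECT MAX(rating) FROM movies)

Result:
MAX(rating)
-----------
7          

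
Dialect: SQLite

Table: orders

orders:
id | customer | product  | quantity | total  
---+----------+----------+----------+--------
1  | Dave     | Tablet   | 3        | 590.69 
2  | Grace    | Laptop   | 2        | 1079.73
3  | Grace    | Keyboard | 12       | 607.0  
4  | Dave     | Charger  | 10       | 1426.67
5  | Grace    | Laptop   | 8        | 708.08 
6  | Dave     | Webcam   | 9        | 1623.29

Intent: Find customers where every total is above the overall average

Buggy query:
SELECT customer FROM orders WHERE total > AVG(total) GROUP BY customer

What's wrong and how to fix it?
Bug: AVG() is an aggregate; it can't sit directly in WHERE

Fix: Use a subquery for AVG and a HAVING MIN(...) filter so the condition holds for every row in the group

Corrected query:
SELECT customer FROM orders GROUP BY customer HAVING MIN(total) > (SELECT AVG(total) FROM orders)

Result:
(no rows)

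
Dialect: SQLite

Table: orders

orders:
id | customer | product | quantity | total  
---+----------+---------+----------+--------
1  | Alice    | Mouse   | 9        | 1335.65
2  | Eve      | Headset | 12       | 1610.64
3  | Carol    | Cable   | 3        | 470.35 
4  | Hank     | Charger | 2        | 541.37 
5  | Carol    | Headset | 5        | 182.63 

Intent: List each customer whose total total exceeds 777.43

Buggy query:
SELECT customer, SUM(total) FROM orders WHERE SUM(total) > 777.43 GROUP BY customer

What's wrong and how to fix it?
Bug: WHERE runs before GROUP BY, so aggregates aren't available there

Fix: Use HAVING (which filters groups after aggregation) instead of WHERE

Corrected query:
SELECT customer, SUM(total) FROM orders GROUP BY customer HAVING SUM(total) > 777.43

Result:
customer | SUM(total)
---------+-----------
Alice    | 1335.65   
Eve      | 1610.64   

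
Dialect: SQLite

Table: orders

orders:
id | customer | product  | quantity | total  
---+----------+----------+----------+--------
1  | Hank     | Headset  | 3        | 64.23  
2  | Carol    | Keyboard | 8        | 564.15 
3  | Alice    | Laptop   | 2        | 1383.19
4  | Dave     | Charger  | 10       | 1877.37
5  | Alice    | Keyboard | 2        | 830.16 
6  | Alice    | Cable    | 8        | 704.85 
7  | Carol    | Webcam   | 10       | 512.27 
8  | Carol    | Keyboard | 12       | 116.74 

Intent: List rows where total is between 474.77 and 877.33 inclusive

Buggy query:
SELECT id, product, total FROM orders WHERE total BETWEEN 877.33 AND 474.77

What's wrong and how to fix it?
Bug: BETWEEN expects the lower bound first; with 877.33 AND 474.77 the range is empty

Fix: Swap the bounds so the smaller value comes first

Corrected query:
SELECT id, product, total FROM orders WHERE total BETWEEN 474.77 AND 877.33

Result:
id | product  | total 
---+----------+-------
2  | Keyboard | 564.15
5  | Keyboard | 830.16
6  | Cable    | 704.85
7  | Webcam   | 512.27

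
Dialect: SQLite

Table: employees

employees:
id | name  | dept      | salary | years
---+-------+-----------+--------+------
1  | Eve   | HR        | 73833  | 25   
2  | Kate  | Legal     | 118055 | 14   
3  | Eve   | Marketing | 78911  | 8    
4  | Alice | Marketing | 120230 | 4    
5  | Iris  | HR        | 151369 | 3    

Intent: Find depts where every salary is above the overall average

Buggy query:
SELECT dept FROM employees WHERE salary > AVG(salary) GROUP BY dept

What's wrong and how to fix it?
Bug: AVG() is an aggregate; it can't sit directly in WHERE

Fix: Compute the overall average in a scalar subquery and compare each group's MIN against it in HAVING

Corrected query:
SELECT dept FROM employees GROUP BY dept HAVING MIN(salary) > (SELECT AVG(salary) FROM employees)

Result:
dept 
-----
Legal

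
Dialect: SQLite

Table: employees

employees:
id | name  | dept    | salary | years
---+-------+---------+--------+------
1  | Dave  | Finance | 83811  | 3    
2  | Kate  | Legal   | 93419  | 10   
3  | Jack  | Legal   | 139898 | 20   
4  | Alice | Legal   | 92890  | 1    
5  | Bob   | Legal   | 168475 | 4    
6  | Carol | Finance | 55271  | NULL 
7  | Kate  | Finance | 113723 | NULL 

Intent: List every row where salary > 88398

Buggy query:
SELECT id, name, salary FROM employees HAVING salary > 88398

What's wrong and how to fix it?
Bug: This is a non-aggregate query (no GROUP BY, no aggregates), so in SQLite the HAVING clause is invalid here; a row-level condition belongs in WHERE

Fix: Replace HAVING with WHERE since the condition applies to individual rows

Corrected query:
SELECT id, name, salary FROM employees WHERE salary > 88398

Result:
id | name  | salary
---+-------+-------
2  | Kate  | 93419 
3  | Jack  | 139898
4  | Alice | 92890 
5  | Bob   | 168475
7  | Kate  | 113723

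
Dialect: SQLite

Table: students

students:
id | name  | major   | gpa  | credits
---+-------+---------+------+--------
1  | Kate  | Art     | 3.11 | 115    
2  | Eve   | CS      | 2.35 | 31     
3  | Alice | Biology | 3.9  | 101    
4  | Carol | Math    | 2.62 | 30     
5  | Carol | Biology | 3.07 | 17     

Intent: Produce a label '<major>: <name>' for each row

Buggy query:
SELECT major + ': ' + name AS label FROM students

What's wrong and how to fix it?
Bug: SQLite uses || for string concatenation; + coerces text to numbers (yielding 0)

Fix: Replace + with || to concatenate text

Corrected query:
SELECT major || ': ' || name AS label FROM students

Result:
label         
--------------
Art: Kate     
CS: Eve       
Biology: Alice
Math: Carol   
Biology: Carol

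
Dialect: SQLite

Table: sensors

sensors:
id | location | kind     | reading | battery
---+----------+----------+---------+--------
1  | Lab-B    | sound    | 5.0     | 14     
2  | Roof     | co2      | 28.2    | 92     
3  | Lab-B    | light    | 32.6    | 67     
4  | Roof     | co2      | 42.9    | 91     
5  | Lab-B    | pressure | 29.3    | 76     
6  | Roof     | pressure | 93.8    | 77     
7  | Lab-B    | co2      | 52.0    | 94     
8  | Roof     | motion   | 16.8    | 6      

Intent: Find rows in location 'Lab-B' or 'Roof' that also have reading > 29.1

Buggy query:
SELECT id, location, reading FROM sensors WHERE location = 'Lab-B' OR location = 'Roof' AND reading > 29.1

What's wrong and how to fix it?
Bug: Without parentheses, AND is evaluated before OR, so the reading filter only applies to the 'Roof' branch

Fix: Group the OR with parentheses (or use IN), then AND the threshold

Corrected query:
SELECT id, location, reading FROM sensors WHERE (location = 'Lab-B' OR location = 'Roof') AND reading > 29.1

Result:
id | location | reading
---+----------+--------
3  | Lab-B    | 32.6   
4  | Roof     | 42.9   
5  | Lab-B    | 29.3   
6  | Roof     | 93.8   
7  | Lab-B    | 52     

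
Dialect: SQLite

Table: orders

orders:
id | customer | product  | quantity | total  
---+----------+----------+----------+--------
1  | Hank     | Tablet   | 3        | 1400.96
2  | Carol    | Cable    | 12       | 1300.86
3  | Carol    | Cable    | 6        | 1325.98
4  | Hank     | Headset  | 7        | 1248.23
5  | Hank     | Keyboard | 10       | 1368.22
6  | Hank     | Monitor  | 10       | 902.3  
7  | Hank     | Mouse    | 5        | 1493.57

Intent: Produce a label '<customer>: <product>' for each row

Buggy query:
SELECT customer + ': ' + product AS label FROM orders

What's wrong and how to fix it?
Bug: '+' is numeric addition; on text columns SQLite converts them to 0 instead of concatenating

Fix: Use the || operator for string concatenation

Corrected query:
SELECT customer || ': ' || product AS label FROM orders

Result:
label         
--------------
Hank: Tablet  
Carol: Cable  
Carol: Cable  
Hank: Headset 
Hank: Keyboard
Hank: Monitor 
Hank: Mouse   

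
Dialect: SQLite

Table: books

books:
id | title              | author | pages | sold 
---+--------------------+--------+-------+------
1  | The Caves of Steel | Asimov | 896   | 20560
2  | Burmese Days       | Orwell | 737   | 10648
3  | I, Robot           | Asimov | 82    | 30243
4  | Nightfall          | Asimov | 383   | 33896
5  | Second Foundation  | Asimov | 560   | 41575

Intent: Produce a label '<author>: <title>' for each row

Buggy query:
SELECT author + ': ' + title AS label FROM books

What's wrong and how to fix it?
Bug: SQLite uses || for string concatenation; + coerces text to numbers (yielding 0)

Fix: Use the || operator for string concatenation

Corrected query:
SELECT author || ': ' || title AS label FROM books

Result:
label                     
--------------------------
Asimov: The Caves of Steel
Orwell: Burmese Days      
Asimov: I, Robot          
Asimov: Nightfall         
Asimov: Second Foundation 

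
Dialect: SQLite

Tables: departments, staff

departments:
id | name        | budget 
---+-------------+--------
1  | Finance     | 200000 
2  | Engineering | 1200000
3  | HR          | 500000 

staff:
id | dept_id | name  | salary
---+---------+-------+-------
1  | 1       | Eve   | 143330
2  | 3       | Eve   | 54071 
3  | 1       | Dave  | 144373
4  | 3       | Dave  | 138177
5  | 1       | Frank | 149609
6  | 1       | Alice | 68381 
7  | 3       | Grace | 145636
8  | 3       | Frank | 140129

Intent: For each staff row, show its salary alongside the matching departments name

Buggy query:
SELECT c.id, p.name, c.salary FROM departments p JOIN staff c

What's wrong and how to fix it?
Bug: Missing join condition: each staff row is matched to all departments rows instead of just its own

Fix: Specify the join condition linking the foreign key to the parent id

Corrected query:
SELECT c.id, p.name, c.salary FROM departments p JOIN staff c ON c.dept_id = p.id

Result:
id | name    | salary
---+---------+-------
1  | Finance | 143330
2  | HR      | 54071 
3  | Finance | 144373
4  | HR      | 138177
5  | Finance | 149609
6  | Finance | 68381 
7  | HR      | 145636
8  | HR      | 140129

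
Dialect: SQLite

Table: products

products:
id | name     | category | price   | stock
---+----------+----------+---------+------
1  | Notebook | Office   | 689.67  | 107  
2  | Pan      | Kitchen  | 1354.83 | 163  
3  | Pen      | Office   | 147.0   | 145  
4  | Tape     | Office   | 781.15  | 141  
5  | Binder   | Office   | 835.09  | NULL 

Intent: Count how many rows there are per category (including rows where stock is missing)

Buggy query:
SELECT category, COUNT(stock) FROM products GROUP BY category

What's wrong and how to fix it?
Bug: COUNT(column) counts non-NULL values only; rows with NULL stock aren't counted

Fix: Use COUNT(*) to count all rows regardless of NULL

Corrected query:
SELECT category, COUNT(*) FROM products GROUP BY category

Result:
category | COUNT(*)
---------+---------
Kitchen  | 1       
Office   | 4       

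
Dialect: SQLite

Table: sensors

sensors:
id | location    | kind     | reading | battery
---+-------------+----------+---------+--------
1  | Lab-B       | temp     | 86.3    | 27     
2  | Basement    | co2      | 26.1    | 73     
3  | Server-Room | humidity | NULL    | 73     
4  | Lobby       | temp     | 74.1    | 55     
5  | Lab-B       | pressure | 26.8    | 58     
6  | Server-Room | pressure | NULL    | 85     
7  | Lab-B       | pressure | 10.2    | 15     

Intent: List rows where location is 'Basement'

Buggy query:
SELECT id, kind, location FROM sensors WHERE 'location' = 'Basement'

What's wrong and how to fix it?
Bug: Single quotes denote string literals in SQL; the column name is being compared as a constant string

Fix: Remove the quotes around the column name (or use double quotes for an identifier)

Corrected query:
SELECT id, kind, location FROM sensors WHERE location = 'Basement'

Result:
id | kind | location
---+------+---------
2  | co2  | Basement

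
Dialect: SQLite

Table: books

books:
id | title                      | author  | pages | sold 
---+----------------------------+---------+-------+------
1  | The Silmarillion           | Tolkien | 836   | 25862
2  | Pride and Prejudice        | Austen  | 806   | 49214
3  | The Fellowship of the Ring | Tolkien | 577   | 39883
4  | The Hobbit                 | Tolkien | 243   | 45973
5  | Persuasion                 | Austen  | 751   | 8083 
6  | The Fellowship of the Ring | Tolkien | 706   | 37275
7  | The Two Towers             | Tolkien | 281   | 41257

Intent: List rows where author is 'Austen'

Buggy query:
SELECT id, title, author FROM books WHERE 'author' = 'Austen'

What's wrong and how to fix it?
Bug: 'author' in single quotes is a string literal, not the column; the comparison is literal-vs-literal and never true

Fix: Reference the column as author without single quotes

Corrected query:
SELECT id, title, author FROM books WHERE author = 'Austen'

Result:
id | title               | author
---+---------------------+-------
2  | Pride and Prejudice | Austen
5  | Persuasion          | Austen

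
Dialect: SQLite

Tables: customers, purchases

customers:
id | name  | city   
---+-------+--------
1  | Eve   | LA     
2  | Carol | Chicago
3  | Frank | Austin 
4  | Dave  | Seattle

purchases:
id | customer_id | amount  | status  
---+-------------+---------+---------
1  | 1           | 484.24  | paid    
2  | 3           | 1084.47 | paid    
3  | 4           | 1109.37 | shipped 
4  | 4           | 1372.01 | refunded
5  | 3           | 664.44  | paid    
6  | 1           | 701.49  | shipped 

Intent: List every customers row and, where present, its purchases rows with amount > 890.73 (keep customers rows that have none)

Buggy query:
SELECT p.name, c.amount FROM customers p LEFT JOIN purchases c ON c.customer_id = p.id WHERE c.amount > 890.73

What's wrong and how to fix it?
Bug: Filtering c.amount in WHERE discards the NULL rows produced by LEFT JOIN, turning it into an inner join

Fix: Move the right-table condition into the ON clause so unmatched parents are kept

Corrected query:
SELECT p.name, c.amount FROM customers p LEFT JOIN purchases c ON c.customer_id = p.id AND c.amount > 890.73

Result:
name  | amount 
------+--------
Eve   | NULL   
Carol | NULL   
Frank | 1084.47
Dave  | 1109.37
Dave  | 1372.01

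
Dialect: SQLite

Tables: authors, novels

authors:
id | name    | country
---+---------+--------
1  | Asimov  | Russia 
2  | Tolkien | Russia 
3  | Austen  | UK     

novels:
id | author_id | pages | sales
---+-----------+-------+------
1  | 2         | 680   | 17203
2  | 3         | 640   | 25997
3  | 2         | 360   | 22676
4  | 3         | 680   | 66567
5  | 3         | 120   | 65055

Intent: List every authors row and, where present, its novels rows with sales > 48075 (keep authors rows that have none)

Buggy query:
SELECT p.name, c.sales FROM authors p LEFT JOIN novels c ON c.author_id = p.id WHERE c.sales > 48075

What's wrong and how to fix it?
Bug: Filtering c.sales in WHERE discards the NULL rows produced by LEFT JOIN, turning it into an inner join

Fix: Put 'c.sales > 48075' in the JOIN's ON clause instead of WHERE

Corrected query:
SELECT p.name, c.sales FROM authors p LEFT JOIN novels c ON c.author_id = p.id AND c.sales > 48075

Result:
name    | sales
--------+------
Asimov  | NULL 
Tolkien | NULL 
Austen  | 65055
Austen  | 66567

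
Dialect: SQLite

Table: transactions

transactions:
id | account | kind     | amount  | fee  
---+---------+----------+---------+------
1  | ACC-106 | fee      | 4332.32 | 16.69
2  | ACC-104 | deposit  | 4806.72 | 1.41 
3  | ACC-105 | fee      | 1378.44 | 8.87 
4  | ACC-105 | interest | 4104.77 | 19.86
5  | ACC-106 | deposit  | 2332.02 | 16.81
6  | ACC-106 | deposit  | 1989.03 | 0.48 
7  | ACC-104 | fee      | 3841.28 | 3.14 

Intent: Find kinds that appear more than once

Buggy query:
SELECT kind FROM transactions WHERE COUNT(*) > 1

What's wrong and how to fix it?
Bug: COUNT(*) is an aggregate and cannot be used in WHERE

Fix: Group first, then use HAVING for the count condition

Corrected query:
SELECT kind FROM transactions GROUP BY kind HAVING COUNT(*) > 1

Result:
kind   
-------
deposit
fee    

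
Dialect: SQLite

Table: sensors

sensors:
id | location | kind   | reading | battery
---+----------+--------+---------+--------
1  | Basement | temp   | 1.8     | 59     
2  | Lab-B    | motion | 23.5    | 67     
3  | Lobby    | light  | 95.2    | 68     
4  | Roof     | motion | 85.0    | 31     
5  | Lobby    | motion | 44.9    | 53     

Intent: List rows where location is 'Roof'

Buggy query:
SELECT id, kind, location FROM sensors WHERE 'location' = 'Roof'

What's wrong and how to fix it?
Bug: Single quotes denote string literals in SQL; the column name is being compared as a constant string

Fix: Remove the quotes around the column name (or use double quotes for an identifier)

Corrected query:
SELECT id, kind, location FROM sensors WHERE location = 'Roof'

Result:
id | kind   | location
---+--------+---------
4  | motion | Roof    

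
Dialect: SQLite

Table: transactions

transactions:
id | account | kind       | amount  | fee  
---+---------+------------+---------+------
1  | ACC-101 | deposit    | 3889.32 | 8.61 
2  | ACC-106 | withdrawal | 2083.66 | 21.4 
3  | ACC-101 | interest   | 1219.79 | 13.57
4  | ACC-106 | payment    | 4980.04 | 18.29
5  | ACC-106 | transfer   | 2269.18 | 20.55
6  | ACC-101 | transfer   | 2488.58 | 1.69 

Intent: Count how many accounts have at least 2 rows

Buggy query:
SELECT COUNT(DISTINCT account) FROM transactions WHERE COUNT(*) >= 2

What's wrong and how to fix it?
Bug: WHERE filters individual rows, not groups, so a group-level COUNT is invalid there

Fix: Use a subquery that GROUPs and filters with HAVING, then count its rows

Corrected query:
SELECT COUNT(*) FROM (SELECT account FROM transactions GROUP BY account HAVING COUNT(*) >= 2)

Result:
COUNT(*)
--------
2       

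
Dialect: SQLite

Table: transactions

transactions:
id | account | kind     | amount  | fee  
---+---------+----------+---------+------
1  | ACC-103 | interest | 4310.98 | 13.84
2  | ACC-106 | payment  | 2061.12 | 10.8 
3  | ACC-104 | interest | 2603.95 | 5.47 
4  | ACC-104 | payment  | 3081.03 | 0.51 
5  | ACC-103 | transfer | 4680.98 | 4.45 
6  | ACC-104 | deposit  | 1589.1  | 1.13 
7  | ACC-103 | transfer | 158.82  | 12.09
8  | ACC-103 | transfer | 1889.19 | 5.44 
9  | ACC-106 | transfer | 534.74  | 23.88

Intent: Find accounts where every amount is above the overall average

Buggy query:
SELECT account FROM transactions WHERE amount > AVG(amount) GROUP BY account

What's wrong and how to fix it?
Bug: WHERE evaluates per row before aggregation, so AVG() is unavailable

Fix: Use a subquery for AVG and a HAVING MIN(...) filter so the condition holds for every row in the group

Corrected query:
SELECT account FROM transactions GROUP BY account HAVING MIN(amount) > (SELECT AVG(amount) FROM transactions)

Result:
(no rows)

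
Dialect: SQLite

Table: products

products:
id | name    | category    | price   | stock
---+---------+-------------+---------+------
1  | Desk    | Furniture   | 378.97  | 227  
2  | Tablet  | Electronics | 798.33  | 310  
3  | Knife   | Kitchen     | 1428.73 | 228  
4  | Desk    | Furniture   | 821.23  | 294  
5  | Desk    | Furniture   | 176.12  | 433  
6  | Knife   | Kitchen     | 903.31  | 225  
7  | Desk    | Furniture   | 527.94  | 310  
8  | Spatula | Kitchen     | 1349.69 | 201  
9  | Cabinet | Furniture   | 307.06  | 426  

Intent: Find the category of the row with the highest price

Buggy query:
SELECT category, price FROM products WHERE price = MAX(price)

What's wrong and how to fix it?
Bug: WHERE is evaluated per row; an aggregate over the whole table isn't defined there

Fix: Wrap MAX in a scalar subquery so WHERE compares against a single value

Corrected query:
SELECT category, price FROM products WHERE price = (SELECT MAX(price) FROM products)

Result:
category | price  
---------+--------
Kitchen  | 1428.73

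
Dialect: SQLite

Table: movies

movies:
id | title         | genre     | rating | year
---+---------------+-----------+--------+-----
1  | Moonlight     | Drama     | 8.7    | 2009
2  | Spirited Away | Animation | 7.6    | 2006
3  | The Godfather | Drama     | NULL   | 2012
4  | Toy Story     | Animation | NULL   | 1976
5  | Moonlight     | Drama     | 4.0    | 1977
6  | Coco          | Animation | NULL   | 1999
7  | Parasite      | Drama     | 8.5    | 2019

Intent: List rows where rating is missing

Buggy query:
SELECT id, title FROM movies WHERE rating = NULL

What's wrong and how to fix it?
Bug: Comparing to NULL with '=' never matches; NULL = NULL is unknown, not true

Fix: Replace '= NULL' with 'IS NULL'

Corrected query:
SELECT id, title FROM movies WHERE rating IS NULL

Result:
id | title        
---+--------------
3  | The Godfather
4  | Toy Story    
6  | Coco         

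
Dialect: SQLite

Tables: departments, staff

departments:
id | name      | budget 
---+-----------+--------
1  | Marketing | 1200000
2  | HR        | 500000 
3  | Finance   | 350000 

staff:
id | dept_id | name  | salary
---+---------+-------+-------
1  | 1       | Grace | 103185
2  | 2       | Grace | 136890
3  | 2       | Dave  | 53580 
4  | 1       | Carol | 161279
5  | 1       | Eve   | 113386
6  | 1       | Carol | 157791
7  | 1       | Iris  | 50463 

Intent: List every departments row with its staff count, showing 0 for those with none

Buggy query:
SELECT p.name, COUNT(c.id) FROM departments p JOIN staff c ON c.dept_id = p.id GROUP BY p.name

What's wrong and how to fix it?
Bug: INNER JOIN drops departments rows that have no matching staff rows

Fix: Switch to LEFT JOIN to retain unmatched parent rows

Corrected query:
SELECT p.name, COUNT(c.id) FROM departments p LEFT JOIN staff c ON c.dept_id = p.id GROUP BY p.name

Result:
name      | COUNT(c.id)
----------+------------
Finance   | 0          
HR        | 2          
Marketing | 5          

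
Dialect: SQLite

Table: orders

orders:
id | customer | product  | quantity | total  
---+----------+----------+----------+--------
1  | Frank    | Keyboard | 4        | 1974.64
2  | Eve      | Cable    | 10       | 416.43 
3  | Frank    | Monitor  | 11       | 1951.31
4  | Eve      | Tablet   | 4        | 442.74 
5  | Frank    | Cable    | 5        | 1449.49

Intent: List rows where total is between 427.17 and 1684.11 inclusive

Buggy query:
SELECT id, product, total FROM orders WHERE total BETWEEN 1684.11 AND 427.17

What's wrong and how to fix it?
Bug: BETWEEN expects the lower bound first; with 1684.11 AND 427.17 the range is empty

Fix: Swap the bounds so the smaller value comes first

Corrected query:
SELECT id, product, total FROM orders WHERE total BETWEEN 427.17 AND 1684.11

Result:
id | product | total  
---+---------+--------
4  | Tablet  | 442.74 
5  | Cable   | 1449.49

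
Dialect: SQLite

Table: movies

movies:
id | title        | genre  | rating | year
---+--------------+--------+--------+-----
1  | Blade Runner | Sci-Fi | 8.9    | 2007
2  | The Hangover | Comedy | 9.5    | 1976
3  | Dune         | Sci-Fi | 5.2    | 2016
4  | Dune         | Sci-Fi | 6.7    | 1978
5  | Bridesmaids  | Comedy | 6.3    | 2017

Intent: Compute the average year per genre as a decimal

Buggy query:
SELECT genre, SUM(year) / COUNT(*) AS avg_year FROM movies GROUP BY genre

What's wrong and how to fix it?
Bug: Both operands are integers, so '/' performs integer division and truncates

Fix: Cast one side to REAL so the division keeps the fractional part

Corrected query:
SELECT genre, SUM(year) * 1.0 / COUNT(*) AS avg_year FROM movies GROUP BY genre

Result:
genre  | avg_year   
-------+------------
Comedy | 1996.5     
Sci-Fi | 2000.333333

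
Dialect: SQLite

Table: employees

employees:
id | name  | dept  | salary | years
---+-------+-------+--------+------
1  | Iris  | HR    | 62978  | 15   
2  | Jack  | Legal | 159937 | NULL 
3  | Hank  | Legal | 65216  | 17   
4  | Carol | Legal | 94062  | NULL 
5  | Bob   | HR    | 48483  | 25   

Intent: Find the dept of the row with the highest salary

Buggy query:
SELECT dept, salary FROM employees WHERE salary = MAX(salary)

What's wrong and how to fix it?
Bug: MAX(salary) is an aggregate and cannot be used directly in WHERE

Fix: Wrap MAX in a scalar subquery so WHERE compares against a single value

Corrected query:
SELECT dept, salary FROM employees WHERE salary = (SELECT MAX(salary) FROM employees)

Result:
dept  | salary
------+-------
Legal | 159937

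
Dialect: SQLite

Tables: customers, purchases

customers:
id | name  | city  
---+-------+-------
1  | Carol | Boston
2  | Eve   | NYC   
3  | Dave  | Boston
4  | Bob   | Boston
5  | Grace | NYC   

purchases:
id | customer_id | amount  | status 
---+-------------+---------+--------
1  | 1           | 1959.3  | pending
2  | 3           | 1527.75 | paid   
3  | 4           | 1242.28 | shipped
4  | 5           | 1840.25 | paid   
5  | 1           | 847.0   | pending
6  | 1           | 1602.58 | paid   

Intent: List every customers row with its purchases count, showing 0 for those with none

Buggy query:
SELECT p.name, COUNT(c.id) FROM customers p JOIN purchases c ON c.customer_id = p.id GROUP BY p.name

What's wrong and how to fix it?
Bug: INNER JOIN drops customers rows that have no matching purchases rows

Fix: Switch to LEFT JOIN to retain unmatched parent rows

Corrected query:
SELECT p.name, COUNT(c.id) FROM customers p LEFT JOIN purchases c ON c.customer_id = p.id GROUP BY p.name

Result:
name  | COUNT(c.id)
------+------------
Bob   | 1          
Carol | 3          
Dave  | 1          
Eve   | 0          
Grace | 1          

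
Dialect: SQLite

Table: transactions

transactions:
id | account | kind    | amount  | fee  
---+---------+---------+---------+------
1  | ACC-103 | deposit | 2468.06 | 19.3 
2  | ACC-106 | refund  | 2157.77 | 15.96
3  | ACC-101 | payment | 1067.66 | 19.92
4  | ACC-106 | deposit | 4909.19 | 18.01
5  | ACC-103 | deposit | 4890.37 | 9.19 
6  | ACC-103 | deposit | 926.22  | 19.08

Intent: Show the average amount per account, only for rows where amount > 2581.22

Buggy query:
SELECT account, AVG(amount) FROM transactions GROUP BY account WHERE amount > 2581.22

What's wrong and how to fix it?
Bug: WHERE cannot follow GROUP BY

Fix: Place WHERE between FROM and GROUP BY

Corrected query:
SELECT account, AVG(amount) FROM transactions WHERE amount > 2581.22 GROUP BY account

Result:
account | AVG(amount)
--------+------------
ACC-103 | 4890.37    
ACC-106 | 4909.19    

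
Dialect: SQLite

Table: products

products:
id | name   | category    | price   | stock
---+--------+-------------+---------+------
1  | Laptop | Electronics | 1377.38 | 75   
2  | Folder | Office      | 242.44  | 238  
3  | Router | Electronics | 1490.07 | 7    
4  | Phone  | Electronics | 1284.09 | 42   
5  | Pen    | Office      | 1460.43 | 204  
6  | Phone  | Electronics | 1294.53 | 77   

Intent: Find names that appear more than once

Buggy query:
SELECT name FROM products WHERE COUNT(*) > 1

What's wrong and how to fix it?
Bug: WHERE can't reference COUNT(*); aggregates are computed after WHERE

Fix: GROUP BY name, then filter groups with HAVING COUNT(*) > 1

Corrected query:
SELECT name FROM products GROUP BY name HAVING COUNT(*) > 1

Result:
name 
-----
Phone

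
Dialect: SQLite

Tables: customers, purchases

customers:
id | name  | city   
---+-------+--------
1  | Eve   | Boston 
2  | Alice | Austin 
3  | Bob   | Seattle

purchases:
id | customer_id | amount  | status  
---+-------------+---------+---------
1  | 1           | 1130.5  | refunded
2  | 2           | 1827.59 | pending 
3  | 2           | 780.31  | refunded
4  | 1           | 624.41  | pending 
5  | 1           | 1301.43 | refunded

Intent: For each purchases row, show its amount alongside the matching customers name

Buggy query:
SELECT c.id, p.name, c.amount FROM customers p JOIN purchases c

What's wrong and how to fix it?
Bug: Missing join condition: each purchases row is matched to all customers rows instead of just its own

Fix: Specify the join condition linking the foreign key to the parent id

Corrected query:
SELECT c.id, p.name, c.amount FROM customers p JOIN purchases c ON c.customer_id = p.id

Result:
id | name  | amount 
---+-------+--------
1  | Eve   | 1130.5 
2  | Alice | 1827.59
3  | Alice | 780.31 
4  | Eve   | 624.41 
5  | Eve   | 1301.43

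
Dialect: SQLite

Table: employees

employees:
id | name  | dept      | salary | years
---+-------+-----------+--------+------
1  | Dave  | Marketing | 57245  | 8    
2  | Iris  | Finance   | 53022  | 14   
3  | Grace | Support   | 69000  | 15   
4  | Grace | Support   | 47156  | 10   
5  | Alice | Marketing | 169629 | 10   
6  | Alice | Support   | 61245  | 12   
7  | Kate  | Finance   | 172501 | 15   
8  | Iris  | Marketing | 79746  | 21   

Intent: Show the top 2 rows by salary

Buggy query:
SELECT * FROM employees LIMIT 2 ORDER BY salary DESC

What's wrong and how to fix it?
Bug: LIMIT must come after ORDER BY

Fix: Swap the clauses: ORDER BY first, then LIMIT

Corrected query:
SELECT * FROM employees ORDER BY salary DESC LIMIT 2

Result:
id | name  | dept      | salary | years
---+-------+-----------+--------+------
7  | Kate  | Finance   | 172501 | 15   
5  | Alice | Marketing | 169629 | 10   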